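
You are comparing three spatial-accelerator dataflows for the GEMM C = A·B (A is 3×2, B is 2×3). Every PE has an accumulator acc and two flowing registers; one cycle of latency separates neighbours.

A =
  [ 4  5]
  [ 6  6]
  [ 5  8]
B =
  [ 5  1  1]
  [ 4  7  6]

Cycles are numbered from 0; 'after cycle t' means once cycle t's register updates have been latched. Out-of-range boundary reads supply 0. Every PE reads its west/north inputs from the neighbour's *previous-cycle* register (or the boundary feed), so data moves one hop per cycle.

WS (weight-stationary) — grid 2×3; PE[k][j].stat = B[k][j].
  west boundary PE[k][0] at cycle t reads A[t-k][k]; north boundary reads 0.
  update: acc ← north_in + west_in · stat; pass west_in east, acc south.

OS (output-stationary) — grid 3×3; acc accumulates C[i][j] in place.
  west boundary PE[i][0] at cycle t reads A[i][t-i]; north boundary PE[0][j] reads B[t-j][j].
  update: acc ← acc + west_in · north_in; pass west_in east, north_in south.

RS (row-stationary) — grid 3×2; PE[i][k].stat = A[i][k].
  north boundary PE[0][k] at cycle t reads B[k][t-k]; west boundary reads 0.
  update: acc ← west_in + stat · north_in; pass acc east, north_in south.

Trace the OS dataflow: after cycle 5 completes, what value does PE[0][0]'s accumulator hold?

PE[0][0].acc = 40

OS 3×3: PE[0][0] cycle-by-cycle (with neighbour feeds):
  after 0 — PE[0][0] acc=20, pass-E 4, pass-S 5
  after 1 — PE[0][0] acc=40, pass-E 5, pass-S 4
  after 2 — PE[0][0] acc=40, pass-E 0, pass-S 0
  after 3 — PE[0][0] acc=40, pass-E 0, pass-S 0
  after 4 — PE[0][0] acc=40, pass-E 0, pass-S 0
  after 5 — PE[0][0] acc=40, pass-E 0, pass-S 0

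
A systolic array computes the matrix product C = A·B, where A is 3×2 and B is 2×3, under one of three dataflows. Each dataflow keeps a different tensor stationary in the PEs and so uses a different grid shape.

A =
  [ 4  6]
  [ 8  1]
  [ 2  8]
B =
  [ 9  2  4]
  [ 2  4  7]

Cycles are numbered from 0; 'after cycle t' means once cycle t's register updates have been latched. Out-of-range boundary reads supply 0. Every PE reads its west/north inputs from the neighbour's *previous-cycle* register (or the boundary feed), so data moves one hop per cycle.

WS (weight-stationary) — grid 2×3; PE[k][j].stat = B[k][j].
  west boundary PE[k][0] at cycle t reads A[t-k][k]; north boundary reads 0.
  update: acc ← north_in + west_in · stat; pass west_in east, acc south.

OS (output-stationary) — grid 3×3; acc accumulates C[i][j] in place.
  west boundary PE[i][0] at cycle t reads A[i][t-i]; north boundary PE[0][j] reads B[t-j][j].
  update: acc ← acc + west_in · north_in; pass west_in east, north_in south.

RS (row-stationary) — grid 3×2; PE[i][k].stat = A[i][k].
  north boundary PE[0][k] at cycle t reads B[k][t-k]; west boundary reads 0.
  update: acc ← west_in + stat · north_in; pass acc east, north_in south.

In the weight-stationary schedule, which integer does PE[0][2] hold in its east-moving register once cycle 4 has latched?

WS 2×3: PE[0][2] cycle-by-cycle (with neighbour feeds):
  step 0 · PE0,1: acc=0; fwd→0 fwd↓0
  step 0 · PE0,2: acc=0; fwd→0 fwd↓0
  step 1 · PE0,1: acc=8; fwd→4 fwd↓8
  step 1 · PE0,2: acc=0; fwd→0 fwd↓0
  step 2 · PE0,1: acc=16; fwd→8 fwd↓16
  step 2 · PE0,2: acc=16; fwd→4 fwd↓16
  step 3 · PE0,1: acc=4; fwd→2 fwd↓4
  step 3 · PE0,2: acc=32; fwd→8 fwd↓32
  step 4 · PE0,1: acc=0; fwd→0 fwd↓0
  step 4 · PE0,2: acc=8; fwd→2 fwd↓8

register = 2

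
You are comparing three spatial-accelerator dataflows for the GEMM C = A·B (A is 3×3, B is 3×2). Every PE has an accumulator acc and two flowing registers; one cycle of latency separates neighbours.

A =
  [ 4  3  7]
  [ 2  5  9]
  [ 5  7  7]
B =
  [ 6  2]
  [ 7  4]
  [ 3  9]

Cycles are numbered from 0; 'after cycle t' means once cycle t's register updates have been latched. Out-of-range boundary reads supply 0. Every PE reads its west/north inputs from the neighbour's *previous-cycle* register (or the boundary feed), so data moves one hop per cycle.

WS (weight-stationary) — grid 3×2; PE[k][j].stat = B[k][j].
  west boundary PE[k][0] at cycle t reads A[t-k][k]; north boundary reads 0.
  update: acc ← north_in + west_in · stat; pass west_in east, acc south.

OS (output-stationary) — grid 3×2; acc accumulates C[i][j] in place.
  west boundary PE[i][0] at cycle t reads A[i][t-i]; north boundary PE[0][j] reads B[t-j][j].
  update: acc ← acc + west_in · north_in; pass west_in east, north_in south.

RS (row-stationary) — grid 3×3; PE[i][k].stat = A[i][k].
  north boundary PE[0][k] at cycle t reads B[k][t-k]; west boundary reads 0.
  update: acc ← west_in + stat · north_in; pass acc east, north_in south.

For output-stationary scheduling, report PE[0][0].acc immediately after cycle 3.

PE[0][0].acc = 66

OS 3×2: PE[0][0] cycle-by-cycle (with neighbour feeds):
  @0  [0,0]  acc 24  |  →4  ↓6
  @1  [0,0]  acc 45  |  →3  ↓7
  @2  [0,0]  acc 66  |  →7  ↓3
  @3  [0,0]  acc 66  |  →0  ↓0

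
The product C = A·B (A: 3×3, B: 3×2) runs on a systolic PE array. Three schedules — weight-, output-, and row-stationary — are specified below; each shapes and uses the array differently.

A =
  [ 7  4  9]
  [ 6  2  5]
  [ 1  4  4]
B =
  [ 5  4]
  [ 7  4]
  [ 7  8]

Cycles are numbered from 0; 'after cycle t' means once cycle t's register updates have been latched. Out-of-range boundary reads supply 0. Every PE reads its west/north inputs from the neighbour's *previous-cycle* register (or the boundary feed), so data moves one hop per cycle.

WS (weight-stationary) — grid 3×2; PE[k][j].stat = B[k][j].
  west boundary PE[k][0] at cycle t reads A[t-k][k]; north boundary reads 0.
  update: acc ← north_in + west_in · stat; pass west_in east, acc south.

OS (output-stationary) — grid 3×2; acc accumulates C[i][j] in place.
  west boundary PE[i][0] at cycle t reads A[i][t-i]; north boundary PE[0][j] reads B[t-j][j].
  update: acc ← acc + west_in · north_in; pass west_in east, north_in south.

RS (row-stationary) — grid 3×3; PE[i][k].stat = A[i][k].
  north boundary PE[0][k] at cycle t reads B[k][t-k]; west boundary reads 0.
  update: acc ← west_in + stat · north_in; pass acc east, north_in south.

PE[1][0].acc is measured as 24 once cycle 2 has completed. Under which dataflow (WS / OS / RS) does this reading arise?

WS [3×2] PE[1][0] across cycles:
  0: (1,0).acc=0  regs=<0,0>
  1: (1,0).acc=63  regs=<4,63>
  2: (1,0).acc=44  regs=<2,44>
OS [3×2] PE[1][0] across cycles:
  0: (1,0).acc=0  regs=<0,0>
  1: (1,0).acc=30  regs=<6,5>
  2: (1,0).acc=44  regs=<2,7>
RS [3×3] PE[1][0] across cycles:
  0: (1,0).acc=0  regs=<0,0>
  1: (1,0).acc=30  regs=<30,5>
  2: (1,0).acc=24  regs=<24,4>

dataflow = RS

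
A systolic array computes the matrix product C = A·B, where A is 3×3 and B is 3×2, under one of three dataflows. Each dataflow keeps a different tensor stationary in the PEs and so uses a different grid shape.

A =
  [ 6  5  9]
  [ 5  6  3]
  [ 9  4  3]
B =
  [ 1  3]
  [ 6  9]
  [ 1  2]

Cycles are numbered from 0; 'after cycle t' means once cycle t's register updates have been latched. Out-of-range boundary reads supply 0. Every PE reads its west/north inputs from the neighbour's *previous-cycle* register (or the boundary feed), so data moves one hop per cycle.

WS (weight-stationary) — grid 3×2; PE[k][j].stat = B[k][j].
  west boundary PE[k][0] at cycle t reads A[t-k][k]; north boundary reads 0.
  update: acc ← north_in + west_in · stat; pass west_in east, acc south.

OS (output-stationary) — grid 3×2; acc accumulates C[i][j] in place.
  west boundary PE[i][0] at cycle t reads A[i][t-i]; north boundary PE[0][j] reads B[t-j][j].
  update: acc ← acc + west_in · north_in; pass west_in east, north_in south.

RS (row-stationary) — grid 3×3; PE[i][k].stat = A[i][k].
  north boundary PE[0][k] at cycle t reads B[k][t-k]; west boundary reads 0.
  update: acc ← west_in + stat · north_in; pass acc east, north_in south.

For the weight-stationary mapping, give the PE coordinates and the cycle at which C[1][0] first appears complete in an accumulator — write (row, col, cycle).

(row, col, cycle) = (2, 0, 3)

WS — PE[2][0] is where C[1][0] collects:
  cycle 0: PE[2][0] → acc 0, east 0, south 0
  cycle 1: PE[2][0] → acc 0, east 0, south 0
  cycle 2: PE[2][0] → acc 45, east 9, south 45
  cycle 3: PE[2][0] → acc 44, east 3, south 44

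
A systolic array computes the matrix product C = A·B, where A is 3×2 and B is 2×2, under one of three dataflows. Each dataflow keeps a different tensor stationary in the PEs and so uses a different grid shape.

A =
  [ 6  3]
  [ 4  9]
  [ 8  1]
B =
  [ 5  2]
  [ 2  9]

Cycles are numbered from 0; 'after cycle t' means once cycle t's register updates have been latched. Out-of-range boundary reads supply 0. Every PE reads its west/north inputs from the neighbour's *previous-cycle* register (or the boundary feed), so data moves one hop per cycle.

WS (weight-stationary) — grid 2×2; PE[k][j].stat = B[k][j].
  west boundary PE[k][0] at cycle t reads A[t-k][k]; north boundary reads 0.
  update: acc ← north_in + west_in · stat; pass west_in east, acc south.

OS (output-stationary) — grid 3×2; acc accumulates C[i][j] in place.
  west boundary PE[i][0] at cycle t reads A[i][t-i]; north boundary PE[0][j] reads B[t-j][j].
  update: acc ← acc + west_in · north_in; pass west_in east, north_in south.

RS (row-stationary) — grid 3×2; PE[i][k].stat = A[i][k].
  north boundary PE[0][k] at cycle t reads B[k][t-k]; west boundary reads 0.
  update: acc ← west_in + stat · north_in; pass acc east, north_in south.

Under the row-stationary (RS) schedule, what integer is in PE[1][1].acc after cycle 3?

RS on a 3×2 grid — tracing PE[1][1] and its feeders:
  cycle 0: PE[0][1] → acc 0, east 0, south 0
  cycle 0: PE[1][0] → acc 0, east 0, south 0
  cycle 0: PE[1][1] → acc 0, east 0, south 0
  cycle 1: PE[0][1] → acc 36, east 36, south 2
  cycle 1: PE[1][0] → acc 20, east 20, south 5
  cycle 1: PE[1][1] → acc 0, east 0, south 0
  cycle 2: PE[0][1] → acc 39, east 39, south 9
  cycle 2: PE[1][0] → acc 8, east 8, south 2
  cycle 2: PE[1][1] → acc 38, east 38, south 2
  cycle 3: PE[0][1] → acc 0, east 0, south 0
  cycle 3: PE[1][0] → acc 0, east 0, south 0
  cycle 3: PE[1][1] → acc 89, east 89, south 9

PE[1][1].acc = 89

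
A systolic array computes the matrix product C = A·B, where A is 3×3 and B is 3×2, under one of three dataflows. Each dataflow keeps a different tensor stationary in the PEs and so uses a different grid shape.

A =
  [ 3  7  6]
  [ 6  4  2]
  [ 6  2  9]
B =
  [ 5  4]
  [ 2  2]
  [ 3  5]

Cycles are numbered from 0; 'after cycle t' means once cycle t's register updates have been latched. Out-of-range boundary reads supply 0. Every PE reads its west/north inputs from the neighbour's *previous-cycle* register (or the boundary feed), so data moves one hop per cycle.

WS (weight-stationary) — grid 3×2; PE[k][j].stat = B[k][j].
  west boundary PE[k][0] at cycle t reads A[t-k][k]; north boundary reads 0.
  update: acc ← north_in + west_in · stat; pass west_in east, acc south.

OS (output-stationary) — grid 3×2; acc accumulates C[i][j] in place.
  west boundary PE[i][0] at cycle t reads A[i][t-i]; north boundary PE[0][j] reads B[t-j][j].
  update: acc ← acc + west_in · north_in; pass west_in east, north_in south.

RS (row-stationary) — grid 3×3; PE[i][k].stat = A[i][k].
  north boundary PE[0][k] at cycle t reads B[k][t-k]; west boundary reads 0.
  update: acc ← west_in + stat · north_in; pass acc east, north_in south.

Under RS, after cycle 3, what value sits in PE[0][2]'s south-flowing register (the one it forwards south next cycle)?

RS 3×3: PE[0][2] cycle-by-cycle (with neighbour feeds):
  t=0 PE[0][1]: acc=0 h=0 v=0
  t=0 PE[0][2]: acc=0 h=0 v=0
  t=1 PE[0][1]: acc=29 h=29 v=2
  t=1 PE[0][2]: acc=0 h=0 v=0
  t=2 PE[0][1]: acc=26 h=26 v=2
  t=2 PE[0][2]: acc=47 h=47 v=3
  t=3 PE[0][1]: acc=0 h=0 v=0
  t=3 PE[0][2]: acc=56 h=56 v=5

register = 5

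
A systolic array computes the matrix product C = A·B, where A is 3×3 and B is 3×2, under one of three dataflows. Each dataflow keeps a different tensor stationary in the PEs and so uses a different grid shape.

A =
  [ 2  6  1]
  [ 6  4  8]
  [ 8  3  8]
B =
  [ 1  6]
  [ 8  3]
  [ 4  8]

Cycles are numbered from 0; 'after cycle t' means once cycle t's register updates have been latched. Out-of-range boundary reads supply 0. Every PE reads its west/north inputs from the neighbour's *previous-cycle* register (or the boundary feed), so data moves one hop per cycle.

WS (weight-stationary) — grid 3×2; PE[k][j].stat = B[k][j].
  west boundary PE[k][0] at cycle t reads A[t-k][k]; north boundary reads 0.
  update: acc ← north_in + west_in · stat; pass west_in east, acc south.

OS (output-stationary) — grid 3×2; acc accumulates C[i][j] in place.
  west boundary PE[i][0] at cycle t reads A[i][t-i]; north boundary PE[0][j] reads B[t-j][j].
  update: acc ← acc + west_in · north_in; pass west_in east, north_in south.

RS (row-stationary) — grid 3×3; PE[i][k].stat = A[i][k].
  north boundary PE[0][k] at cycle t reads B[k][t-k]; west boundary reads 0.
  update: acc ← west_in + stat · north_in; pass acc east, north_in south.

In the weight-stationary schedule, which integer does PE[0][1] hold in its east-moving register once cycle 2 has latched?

register = 6

Tracing WS — 3×2 array, target PE[0][1]:
  0: (0,0).acc=2  regs=<2,2>
  0: (0,1).acc=0  regs=<0,0>
  1: (0,0).acc=6  regs=<6,6>
  1: (0,1).acc=12  regs=<2,12>
  2: (0,0).acc=8  regs=<8,8>
  2: (0,1).acc=36  regs=<6,36>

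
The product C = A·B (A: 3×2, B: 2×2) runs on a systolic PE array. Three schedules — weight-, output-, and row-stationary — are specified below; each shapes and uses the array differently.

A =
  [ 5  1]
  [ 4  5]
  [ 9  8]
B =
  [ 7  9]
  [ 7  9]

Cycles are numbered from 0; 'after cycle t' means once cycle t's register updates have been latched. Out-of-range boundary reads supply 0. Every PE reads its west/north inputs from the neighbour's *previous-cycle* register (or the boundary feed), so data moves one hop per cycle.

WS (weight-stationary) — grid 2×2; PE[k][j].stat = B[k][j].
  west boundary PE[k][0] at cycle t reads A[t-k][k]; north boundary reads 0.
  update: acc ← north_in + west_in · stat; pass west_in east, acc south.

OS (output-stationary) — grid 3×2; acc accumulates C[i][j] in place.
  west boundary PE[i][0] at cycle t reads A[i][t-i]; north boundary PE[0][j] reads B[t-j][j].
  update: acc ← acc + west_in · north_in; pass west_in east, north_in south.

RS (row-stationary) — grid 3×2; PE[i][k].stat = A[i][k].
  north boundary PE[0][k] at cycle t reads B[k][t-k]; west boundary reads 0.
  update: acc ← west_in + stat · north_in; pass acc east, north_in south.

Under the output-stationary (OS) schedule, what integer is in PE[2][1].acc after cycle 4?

PE[2][1].acc = 153

Tracing OS — 3×2 array, target PE[2][1]:
  @0  [1,1]  acc 0  |  →0  ↓0
  @0  [2,0]  acc 0  |  →0  ↓0
  @0  [2,1]  acc 0  |  →0  ↓0
  @1  [1,1]  acc 0  |  →0  ↓0
  @1  [2,0]  acc 0  |  →0  ↓0
  @1  [2,1]  acc 0  |  →0  ↓0
  @2  [1,1]  acc 36  |  →4  ↓9
  @2  [2,0]  acc 63  |  →9  ↓7
  @2  [2,1]  acc 0  |  →0  ↓0
  @3  [1,1]  acc 81  |  →5  ↓9
  @3  [2,0]  acc 119  |  →8  ↓7
  @3  [2,1]  acc 81  |  →9  ↓9
  @4  [1,1]  acc 81  |  →0  ↓0
  @4  [2,0]  acc 119  |  →0  ↓0
  @4  [2,1]  acc 153  |  →8  ↓9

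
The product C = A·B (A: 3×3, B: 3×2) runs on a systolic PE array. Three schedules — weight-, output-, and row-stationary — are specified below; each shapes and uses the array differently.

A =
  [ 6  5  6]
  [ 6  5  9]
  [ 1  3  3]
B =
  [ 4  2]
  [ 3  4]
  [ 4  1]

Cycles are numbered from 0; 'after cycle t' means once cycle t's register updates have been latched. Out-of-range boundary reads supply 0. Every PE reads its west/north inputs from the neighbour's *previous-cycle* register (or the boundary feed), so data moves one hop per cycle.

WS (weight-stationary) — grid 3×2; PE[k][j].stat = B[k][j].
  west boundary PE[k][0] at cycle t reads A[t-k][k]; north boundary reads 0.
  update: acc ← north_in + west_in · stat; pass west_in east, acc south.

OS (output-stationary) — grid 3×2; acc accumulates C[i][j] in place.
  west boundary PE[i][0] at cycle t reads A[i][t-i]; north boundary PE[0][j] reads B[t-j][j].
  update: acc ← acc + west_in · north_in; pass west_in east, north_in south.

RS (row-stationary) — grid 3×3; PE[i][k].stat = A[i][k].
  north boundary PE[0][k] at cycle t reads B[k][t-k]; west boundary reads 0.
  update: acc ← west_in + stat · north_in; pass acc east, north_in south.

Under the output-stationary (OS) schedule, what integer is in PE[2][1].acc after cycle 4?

PE[2][1].acc = 14

OS (3×2). Following PE[2][1] plus its west/north inputs:
  cycle 0: PE[1][1] → acc 0, east 0, south 0
  cycle 0: PE[2][0] → acc 0, east 0, south 0
  cycle 0: PE[2][1] → acc 0, east 0, south 0
  cycle 1: PE[1][1] → acc 0, east 0, south 0
  cycle 1: PE[2][0] → acc 0, east 0, south 0
  cycle 1: PE[2][1] → acc 0, east 0, south 0
  cycle 2: PE[1][1] → acc 12, east 6, south 2
  cycle 2: PE[2][0] → acc 4, east 1, south 4
  cycle 2: PE[2][1] → acc 0, east 0, south 0
  cycle 3: PE[1][1] → acc 32, east 5, south 4
  cycle 3: PE[2][0] → acc 13, east 3, south 3
  cycle 3: PE[2][1] → acc 2, east 1, south 2
  cycle 4: PE[1][1] → acc 41, east 9, south 1
  cycle 4: PE[2][0] → acc 25, east 3, south 4
  cycle 4: PE[2][1] → acc 14, east 3, south 4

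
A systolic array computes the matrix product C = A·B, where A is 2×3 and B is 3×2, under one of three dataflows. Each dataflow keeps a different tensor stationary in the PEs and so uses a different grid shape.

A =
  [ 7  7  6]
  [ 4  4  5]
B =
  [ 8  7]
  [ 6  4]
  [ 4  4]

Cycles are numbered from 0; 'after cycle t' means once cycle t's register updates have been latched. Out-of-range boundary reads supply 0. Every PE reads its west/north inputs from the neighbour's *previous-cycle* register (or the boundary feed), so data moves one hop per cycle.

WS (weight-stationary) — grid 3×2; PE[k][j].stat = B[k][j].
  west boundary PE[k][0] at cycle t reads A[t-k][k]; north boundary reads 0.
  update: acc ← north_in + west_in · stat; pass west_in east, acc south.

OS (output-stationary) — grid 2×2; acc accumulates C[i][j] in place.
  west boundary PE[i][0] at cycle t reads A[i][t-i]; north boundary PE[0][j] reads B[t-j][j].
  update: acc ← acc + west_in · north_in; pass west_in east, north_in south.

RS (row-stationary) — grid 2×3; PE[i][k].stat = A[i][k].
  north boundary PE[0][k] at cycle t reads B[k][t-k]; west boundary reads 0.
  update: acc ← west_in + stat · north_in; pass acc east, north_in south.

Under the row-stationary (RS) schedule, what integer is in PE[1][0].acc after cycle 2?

Tracing RS — 2×3 array, target PE[1][0]:
  cycle 0: PE[0][0] → acc 56, east 56, south 8
  cycle 0: PE[1][0] → acc 0, east 0, south 0
  cycle 1: PE[0][0] → acc 49, east 49, south 7
  cycle 1: PE[1][0] → acc 32, east 32, south 8
  cycle 2: PE[0][0] → acc 0, east 0, south 0
  cycle 2: PE[1][0] → acc 28, east 28, south 7

PE[1][0].acc = 28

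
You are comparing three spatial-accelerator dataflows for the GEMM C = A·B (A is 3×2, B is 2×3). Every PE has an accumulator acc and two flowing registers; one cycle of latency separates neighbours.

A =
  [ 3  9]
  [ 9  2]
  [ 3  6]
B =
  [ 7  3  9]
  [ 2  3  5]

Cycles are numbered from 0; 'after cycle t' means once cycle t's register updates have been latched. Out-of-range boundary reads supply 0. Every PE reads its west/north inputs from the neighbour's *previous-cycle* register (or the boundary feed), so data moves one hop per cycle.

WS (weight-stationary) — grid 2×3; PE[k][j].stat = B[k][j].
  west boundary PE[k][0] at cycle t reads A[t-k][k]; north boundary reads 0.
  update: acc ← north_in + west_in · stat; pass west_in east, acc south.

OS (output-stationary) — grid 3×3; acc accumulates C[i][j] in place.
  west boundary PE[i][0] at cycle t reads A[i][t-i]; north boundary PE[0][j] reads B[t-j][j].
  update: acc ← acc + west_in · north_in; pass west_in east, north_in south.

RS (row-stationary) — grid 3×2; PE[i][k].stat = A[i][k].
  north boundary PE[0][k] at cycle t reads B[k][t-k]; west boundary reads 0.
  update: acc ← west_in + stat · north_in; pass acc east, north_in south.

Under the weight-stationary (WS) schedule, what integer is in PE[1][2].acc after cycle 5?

WS (2×3). Following PE[1][2] plus its west/north inputs:
  0: (0,2).acc=0  regs=<0,0>
  0: (1,1).acc=0  regs=<0,0>
  0: (1,2).acc=0  regs=<0,0>
  1: (0,2).acc=0  regs=<0,0>
  1: (1,1).acc=0  regs=<0,0>
  1: (1,2).acc=0  regs=<0,0>
  2: (0,2).acc=27  regs=<3,27>
  2: (1,1).acc=36  regs=<9,36>
  2: (1,2).acc=0  regs=<0,0>
  3: (0,2).acc=81  regs=<9,81>
  3: (1,1).acc=33  regs=<2,33>
  3: (1,2).acc=72  regs=<9,72>
  4: (0,2).acc=27  regs=<3,27>
  4: (1,1).acc=27  regs=<6,27>
  4: (1,2).acc=91  regs=<2,91>
  5: (0,2).acc=0  regs=<0,0>
  5: (1,1).acc=0  regs=<0,0>
  5: (1,2).acc=57  regs=<6,57>

PE[1][2].acc = 57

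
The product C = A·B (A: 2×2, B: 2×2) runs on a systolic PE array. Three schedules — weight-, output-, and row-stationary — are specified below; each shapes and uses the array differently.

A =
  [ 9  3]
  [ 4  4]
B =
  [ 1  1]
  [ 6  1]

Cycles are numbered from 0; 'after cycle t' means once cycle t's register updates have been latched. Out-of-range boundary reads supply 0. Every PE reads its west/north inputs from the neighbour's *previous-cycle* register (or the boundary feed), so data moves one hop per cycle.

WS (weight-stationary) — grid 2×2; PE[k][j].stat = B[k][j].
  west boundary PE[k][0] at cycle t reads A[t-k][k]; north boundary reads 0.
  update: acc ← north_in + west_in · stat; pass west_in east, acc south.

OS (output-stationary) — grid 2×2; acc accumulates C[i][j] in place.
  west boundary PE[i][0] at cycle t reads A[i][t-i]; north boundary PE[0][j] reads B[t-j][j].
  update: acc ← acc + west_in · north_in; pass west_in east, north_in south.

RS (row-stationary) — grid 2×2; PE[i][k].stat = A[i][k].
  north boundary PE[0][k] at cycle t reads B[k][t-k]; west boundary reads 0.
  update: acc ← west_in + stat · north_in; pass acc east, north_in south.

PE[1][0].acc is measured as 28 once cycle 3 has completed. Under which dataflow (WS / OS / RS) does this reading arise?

dataflow = OS

WS (2×2 grid), PE[1][0]:
  c0 r1c0: 0 / 0 / 0
  c1 r1c0: 27 / 3 / 27
  c2 r1c0: 28 / 4 / 28
  c3 r1c0: 0 / 0 / 0
OS (2×2 grid), PE[1][0]:
  c0 r1c0: 0 / 0 / 0
  c1 r1c0: 4 / 4 / 1
  c2 r1c0: 28 / 4 / 6
  c3 r1c0: 28 / 0 / 0
RS (2×2 grid), PE[1][0]:
  c0 r1c0: 0 / 0 / 0
  c1 r1c0: 4 / 4 / 1
  c2 r1c0: 4 / 4 / 1
  c3 r1c0: 0 / 0 / 0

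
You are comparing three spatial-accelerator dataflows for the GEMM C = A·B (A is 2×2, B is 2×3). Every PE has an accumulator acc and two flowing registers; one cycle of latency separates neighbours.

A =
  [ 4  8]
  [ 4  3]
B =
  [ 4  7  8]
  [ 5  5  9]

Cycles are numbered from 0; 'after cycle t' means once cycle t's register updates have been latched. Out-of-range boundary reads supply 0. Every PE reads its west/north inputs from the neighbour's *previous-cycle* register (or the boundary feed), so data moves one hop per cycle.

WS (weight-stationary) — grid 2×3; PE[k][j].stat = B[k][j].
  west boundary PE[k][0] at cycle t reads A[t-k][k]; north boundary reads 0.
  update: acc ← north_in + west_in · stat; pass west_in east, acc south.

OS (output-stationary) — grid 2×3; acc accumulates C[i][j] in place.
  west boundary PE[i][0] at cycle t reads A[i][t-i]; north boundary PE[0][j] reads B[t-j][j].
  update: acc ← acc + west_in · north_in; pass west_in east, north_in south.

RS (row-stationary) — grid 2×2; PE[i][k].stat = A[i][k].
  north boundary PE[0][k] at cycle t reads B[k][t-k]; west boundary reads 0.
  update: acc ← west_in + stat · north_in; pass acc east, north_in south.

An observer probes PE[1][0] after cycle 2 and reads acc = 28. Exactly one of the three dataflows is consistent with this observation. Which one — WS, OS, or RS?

Under WS (2×3), PE[1][0]:
  [0] (1,0) acc=0 (h:0 v:0)
  [1] (1,0) acc=56 (h:8 v:56)
  [2] (1,0) acc=31 (h:3 v:31)
Under OS (2×3), PE[1][0]:
  [0] (1,0) acc=0 (h:0 v:0)
  [1] (1,0) acc=16 (h:4 v:4)
  [2] (1,0) acc=31 (h:3 v:5)
Under RS (2×2), PE[1][0]:
  [0] (1,0) acc=0 (h:0 v:0)
  [1] (1,0) acc=16 (h:16 v:4)
  [2] (1,0) acc=28 (h:28 v:7)

dataflow = RS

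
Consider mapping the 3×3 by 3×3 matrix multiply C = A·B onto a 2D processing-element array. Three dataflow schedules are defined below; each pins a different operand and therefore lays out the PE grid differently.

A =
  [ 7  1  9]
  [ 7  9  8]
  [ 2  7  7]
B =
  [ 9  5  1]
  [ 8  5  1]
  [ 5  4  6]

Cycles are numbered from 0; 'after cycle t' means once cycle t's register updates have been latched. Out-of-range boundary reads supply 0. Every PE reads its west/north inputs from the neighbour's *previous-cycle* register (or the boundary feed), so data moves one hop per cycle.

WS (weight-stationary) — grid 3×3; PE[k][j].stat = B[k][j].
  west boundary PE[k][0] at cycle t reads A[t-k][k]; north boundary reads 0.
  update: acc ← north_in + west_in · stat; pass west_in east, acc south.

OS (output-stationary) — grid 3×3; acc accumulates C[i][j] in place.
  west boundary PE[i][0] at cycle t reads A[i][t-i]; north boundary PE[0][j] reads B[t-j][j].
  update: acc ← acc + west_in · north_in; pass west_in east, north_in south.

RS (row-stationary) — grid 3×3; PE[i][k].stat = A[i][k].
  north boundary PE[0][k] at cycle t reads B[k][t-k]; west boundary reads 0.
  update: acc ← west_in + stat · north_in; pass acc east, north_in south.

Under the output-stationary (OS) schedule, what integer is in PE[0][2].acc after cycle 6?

PE[0][2].acc = 62

OS on a 3×3 grid — tracing PE[0][2] and its feeders:
  @0  [0,1]  acc 0  |  →0  ↓0
  @0  [0,2]  acc 0  |  →0  ↓0
  @1  [0,1]  acc 35  |  →7  ↓5
  @1  [0,2]  acc 0  |  →0  ↓0
  @2  [0,1]  acc 40  |  →1  ↓5
  @2  [0,2]  acc 7  |  →7  ↓1
  @3  [0,1]  acc 76  |  →9  ↓4
  @3  [0,2]  acc 8  |  →1  ↓1
  @4  [0,1]  acc 76  |  →0  ↓0
  @4  [0,2]  acc 62  |  →9  ↓6
  @5  [0,1]  acc 76  |  →0  ↓0
  @5  [0,2]  acc 62  |  →0  ↓0
  @6  [0,1]  acc 76  |  →0  ↓0
  @6  [0,2]  acc 62  |  →0  ↓0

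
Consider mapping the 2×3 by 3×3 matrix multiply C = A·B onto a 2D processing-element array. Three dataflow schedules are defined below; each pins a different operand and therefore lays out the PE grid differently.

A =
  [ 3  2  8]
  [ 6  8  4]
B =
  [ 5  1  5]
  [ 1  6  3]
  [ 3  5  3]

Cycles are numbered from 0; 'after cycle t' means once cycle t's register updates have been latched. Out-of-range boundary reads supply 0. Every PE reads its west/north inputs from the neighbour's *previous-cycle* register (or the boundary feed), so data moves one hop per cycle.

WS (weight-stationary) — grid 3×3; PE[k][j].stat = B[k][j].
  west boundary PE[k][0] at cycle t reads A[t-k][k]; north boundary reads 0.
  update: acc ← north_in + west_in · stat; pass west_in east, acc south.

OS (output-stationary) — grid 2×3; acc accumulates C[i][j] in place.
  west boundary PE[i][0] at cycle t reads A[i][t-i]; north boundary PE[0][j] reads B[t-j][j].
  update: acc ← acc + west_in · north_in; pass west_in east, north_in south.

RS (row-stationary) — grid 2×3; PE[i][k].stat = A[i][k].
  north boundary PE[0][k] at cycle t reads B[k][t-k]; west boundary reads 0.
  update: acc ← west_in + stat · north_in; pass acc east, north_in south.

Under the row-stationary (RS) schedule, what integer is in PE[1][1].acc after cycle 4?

RS 2×3: PE[1][1] cycle-by-cycle (with neighbour feeds):
  t=0 PE[0][1]: acc=0 h=0 v=0
  t=0 PE[1][0]: acc=0 h=0 v=0
  t=0 PE[1][1]: acc=0 h=0 v=0
  t=1 PE[0][1]: acc=17 h=17 v=1
  t=1 PE[1][0]: acc=30 h=30 v=5
  t=1 PE[1][1]: acc=0 h=0 v=0
  t=2 PE[0][1]: acc=15 h=15 v=6
  t=2 PE[1][0]: acc=6 h=6 v=1
  t=2 PE[1][1]: acc=38 h=38 v=1
  t=3 PE[0][1]: acc=21 h=21 v=3
  t=3 PE[1][0]: acc=30 h=30 v=5
  t=3 PE[1][1]: acc=54 h=54 v=6
  t=4 PE[0][1]: acc=0 h=0 v=0
  t=4 PE[1][0]: acc=0 h=0 v=0
  t=4 PE[1][1]: acc=54 h=54 v=3

PE[1][1].acc = 54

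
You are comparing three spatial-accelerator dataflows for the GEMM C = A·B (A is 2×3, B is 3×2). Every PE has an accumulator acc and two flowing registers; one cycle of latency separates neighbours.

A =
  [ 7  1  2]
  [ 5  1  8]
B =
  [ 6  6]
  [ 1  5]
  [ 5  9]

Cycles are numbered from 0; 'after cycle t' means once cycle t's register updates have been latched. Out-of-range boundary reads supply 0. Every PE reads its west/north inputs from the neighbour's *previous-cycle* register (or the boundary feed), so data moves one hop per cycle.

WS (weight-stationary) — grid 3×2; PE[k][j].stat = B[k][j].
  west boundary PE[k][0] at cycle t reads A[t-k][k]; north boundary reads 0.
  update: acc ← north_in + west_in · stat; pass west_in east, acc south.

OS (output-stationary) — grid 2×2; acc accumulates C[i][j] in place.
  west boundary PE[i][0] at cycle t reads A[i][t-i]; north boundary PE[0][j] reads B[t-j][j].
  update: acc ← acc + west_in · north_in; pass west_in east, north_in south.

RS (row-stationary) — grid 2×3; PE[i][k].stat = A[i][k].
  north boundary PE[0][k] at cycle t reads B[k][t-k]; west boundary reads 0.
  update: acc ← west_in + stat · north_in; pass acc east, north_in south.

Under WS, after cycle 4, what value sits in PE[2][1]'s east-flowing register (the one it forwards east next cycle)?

register = 8

WS on a 3×2 grid — tracing PE[2][1] and its feeders:
  [0] (1,1) acc=0 (h:0 v:0)
  [0] (2,0) acc=0 (h:0 v:0)
  [0] (2,1) acc=0 (h:0 v:0)
  [1] (1,1) acc=0 (h:0 v:0)
  [1] (2,0) acc=0 (h:0 v:0)
  [1] (2,1) acc=0 (h:0 v:0)
  [2] (1,1) acc=47 (h:1 v:47)
  [2] (2,0) acc=53 (h:2 v:53)
  [2] (2,1) acc=0 (h:0 v:0)
  [3] (1,1) acc=35 (h:1 v:35)
  [3] (2,0) acc=71 (h:8 v:71)
  [3] (2,1) acc=65 (h:2 v:65)
  [4] (1,1) acc=0 (h:0 v:0)
  [4] (2,0) acc=0 (h:0 v:0)
  [4] (2,1) acc=107 (h:8 v:107)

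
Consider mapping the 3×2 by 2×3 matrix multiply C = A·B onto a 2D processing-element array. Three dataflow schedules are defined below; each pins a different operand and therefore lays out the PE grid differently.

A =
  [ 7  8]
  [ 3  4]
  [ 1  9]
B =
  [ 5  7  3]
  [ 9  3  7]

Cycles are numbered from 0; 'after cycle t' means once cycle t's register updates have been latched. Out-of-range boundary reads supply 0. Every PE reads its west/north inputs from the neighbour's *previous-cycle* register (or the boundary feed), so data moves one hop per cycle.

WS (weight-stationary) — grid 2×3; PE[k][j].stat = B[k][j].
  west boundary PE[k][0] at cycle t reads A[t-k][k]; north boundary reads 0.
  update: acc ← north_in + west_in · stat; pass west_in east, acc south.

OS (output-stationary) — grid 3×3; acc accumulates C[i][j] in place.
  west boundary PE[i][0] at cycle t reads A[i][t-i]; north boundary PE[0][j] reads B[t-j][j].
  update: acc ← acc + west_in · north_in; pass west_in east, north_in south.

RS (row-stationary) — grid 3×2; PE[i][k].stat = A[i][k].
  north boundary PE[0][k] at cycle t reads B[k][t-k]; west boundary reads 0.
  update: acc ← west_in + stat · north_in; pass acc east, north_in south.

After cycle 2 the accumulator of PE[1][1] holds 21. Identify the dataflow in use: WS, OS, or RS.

Under WS (2×3), PE[1][1]:
  step 0 · PE1,1: acc=0; fwd→0 fwd↓0
  step 1 · PE1,1: acc=0; fwd→0 fwd↓0
  step 2 · PE1,1: acc=73; fwd→8 fwd↓73
Under OS (3×3), PE[1][1]:
  step 0 · PE1,1: acc=0; fwd→0 fwd↓0
  step 1 · PE1,1: acc=0; fwd→0 fwd↓0
  step 2 · PE1,1: acc=21; fwd→3 fwd↓7
Under RS (3×2), PE[1][1]:
  step 0 · PE1,1: acc=0; fwd→0 fwd↓0
  step 1 · PE1,1: acc=0; fwd→0 fwd↓0
  step 2 · PE1,1: acc=51; fwd→51 fwd↓9

dataflow = OS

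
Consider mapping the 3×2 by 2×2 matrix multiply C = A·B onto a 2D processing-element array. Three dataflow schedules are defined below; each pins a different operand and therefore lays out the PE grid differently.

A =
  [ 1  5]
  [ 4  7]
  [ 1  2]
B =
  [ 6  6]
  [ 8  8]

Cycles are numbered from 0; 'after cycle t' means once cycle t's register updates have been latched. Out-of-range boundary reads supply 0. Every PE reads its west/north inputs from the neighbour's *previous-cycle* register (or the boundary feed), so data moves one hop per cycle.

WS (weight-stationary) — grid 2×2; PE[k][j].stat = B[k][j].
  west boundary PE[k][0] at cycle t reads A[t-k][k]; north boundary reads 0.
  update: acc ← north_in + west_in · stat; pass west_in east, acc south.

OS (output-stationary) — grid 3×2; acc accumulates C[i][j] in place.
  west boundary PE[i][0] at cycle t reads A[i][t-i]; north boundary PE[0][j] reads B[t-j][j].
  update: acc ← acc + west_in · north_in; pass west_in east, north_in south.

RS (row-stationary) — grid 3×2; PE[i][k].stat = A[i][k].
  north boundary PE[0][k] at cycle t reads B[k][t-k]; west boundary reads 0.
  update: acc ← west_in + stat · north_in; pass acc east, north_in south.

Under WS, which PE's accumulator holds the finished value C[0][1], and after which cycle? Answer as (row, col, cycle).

WS: C[0][1] accumulates in PE[1][1]:
  0: (1,1).acc=0  regs=<0,0>
  1: (1,1).acc=0  regs=<0,0>
  2: (1,1).acc=46  regs=<5,46>

(row, col, cycle) = (1, 1, 2)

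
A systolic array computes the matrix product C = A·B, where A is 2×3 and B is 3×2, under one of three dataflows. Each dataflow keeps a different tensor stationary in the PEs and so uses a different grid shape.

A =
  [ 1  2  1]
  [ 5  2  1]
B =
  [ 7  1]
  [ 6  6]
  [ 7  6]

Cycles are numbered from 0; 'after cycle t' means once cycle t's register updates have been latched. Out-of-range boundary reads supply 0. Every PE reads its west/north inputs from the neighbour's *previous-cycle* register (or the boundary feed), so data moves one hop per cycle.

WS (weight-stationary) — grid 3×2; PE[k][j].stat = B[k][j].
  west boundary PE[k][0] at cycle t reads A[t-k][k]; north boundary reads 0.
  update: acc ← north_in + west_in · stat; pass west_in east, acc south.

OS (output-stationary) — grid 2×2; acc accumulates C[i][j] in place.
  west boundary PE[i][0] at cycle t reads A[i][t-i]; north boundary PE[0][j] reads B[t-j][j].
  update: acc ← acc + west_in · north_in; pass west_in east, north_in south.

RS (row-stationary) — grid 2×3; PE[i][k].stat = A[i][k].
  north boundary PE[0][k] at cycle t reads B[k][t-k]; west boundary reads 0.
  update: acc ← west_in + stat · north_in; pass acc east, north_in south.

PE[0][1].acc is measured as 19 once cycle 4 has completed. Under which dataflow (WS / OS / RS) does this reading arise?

WS [3×2] PE[0][1] across cycles:
  cycle 0: PE[0][1] → acc 0, east 0, south 0
  cycle 1: PE[0][1] → acc 1, east 1, south 1
  cycle 2: PE[0][1] → acc 5, east 5, south 5
  cycle 3: PE[0][1] → acc 0, east 0, south 0
  cycle 4: PE[0][1] → acc 0, east 0, south 0
OS [2×2] PE[0][1] across cycles:
  cycle 0: PE[0][1] → acc 0, east 0, south 0
  cycle 1: PE[0][1] → acc 1, east 1, south 1
  cycle 2: PE[0][1] → acc 13, east 2, south 6
  cycle 3: PE[0][1] → acc 19, east 1, south 6
  cycle 4: PE[0][1] → acc 19, east 0, south 0
RS [2×3] PE[0][1] across cycles:
  cycle 0: PE[0][1] → acc 0, east 0, south 0
  cycle 1: PE[0][1] → acc 19, east 19, south 6
  cycle 2: PE[0][1] → acc 13, east 13, south 6
  cycle 3: PE[0][1] → acc 0, east 0, south 0
  cycle 4: PE[0][1] → acc 0, east 0, south 0

dataflow = OS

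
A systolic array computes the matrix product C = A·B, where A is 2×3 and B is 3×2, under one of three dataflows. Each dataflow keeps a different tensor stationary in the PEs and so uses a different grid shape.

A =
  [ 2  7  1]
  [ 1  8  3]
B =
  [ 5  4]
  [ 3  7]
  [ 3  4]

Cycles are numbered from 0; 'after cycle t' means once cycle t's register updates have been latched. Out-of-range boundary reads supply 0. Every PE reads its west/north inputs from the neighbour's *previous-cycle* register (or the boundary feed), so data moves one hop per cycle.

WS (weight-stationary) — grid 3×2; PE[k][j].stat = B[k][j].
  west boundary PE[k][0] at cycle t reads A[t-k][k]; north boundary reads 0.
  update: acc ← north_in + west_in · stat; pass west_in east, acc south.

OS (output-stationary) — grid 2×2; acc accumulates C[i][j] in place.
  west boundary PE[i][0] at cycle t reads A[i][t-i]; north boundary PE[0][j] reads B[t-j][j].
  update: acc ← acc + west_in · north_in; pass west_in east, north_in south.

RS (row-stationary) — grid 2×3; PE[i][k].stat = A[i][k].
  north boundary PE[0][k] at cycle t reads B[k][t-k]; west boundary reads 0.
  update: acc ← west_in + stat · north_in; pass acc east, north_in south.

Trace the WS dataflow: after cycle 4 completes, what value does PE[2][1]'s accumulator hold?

PE[2][1].acc = 72

WS on a 3×2 grid — tracing PE[2][1] and its feeders:
  @0  [1,1]  acc 0  |  →0  ↓0
  @0  [2,0]  acc 0  |  →0  ↓0
  @0  [2,1]  acc 0  |  →0  ↓0
  @1  [1,1]  acc 0  |  →0  ↓0
  @1  [2,0]  acc 0  |  →0  ↓0
  @1  [2,1]  acc 0  |  →0  ↓0
  @2  [1,1]  acc 57  |  →7  ↓57
  @2  [2,0]  acc 34  |  →1  ↓34
  @2  [2,1]  acc 0  |  →0  ↓0
  @3  [1,1]  acc 60  |  →8  ↓60
  @3  [2,0]  acc 38  |  →3  ↓38
  @3  [2,1]  acc 61  |  →1  ↓61
  @4  [1,1]  acc 0  |  →0  ↓0
  @4  [2,0]  acc 0  |  →0  ↓0
  @4  [2,1]  acc 72  |  →3  ↓72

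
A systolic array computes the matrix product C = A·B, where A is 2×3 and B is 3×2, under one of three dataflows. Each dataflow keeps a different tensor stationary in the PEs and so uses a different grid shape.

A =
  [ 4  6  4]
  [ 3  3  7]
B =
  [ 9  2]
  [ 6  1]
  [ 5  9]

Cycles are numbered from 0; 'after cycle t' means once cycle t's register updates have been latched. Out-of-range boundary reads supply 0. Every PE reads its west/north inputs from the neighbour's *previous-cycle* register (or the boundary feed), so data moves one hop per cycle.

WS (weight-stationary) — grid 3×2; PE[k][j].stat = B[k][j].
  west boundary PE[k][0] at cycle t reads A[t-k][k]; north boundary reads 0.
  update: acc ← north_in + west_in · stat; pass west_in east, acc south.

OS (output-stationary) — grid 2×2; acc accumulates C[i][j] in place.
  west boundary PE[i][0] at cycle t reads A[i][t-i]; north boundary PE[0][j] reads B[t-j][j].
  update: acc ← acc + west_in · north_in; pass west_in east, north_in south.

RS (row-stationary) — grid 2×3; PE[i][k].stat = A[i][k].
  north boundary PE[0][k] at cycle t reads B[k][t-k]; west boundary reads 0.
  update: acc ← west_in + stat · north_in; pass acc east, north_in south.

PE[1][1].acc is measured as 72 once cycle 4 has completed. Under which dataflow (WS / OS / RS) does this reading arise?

dataflow = OS

WS [3×2] PE[1][1] across cycles:
  [0] (1,1) acc=0 (h:0 v:0)
  [1] (1,1) acc=0 (h:0 v:0)
  [2] (1,1) acc=14 (h:6 v:14)
  [3] (1,1) acc=9 (h:3 v:9)
  [4] (1,1) acc=0 (h:0 v:0)
OS [2×2] PE[1][1] across cycles:
  [0] (1,1) acc=0 (h:0 v:0)
  [1] (1,1) acc=0 (h:0 v:0)
  [2] (1,1) acc=6 (h:3 v:2)
  [3] (1,1) acc=9 (h:3 v:1)
  [4] (1,1) acc=72 (h:7 v:9)
RS [2×3] PE[1][1] across cycles:
  [0] (1,1) acc=0 (h:0 v:0)
  [1] (1,1) acc=0 (h:0 v:0)
  [2] (1,1) acc=45 (h:45 v:6)
  [3] (1,1) acc=9 (h:9 v:1)
  [4] (1,1) acc=0 (h:0 v:0)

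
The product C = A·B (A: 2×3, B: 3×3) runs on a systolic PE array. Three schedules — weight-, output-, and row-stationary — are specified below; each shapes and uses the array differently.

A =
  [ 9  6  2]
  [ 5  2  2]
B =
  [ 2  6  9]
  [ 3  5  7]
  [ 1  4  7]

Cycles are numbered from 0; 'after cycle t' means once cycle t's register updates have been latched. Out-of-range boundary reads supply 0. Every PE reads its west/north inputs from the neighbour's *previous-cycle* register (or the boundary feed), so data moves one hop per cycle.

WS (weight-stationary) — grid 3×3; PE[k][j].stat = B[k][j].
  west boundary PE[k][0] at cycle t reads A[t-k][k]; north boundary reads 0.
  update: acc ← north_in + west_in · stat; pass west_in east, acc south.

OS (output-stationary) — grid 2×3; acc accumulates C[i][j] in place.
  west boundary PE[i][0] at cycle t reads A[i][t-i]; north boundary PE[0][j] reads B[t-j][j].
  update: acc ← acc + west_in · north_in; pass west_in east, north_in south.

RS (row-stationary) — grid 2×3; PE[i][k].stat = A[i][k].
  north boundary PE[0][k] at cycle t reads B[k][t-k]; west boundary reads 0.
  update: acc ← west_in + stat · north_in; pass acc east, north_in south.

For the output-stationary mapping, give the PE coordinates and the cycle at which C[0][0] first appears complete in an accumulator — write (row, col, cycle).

Under OS, C[0][0] lands at PE[0][0]:
  c0 r0c0: 18 / 9 / 2
  c1 r0c0: 36 / 6 / 3
  c2 r0c0: 38 / 2 / 1

(row, col, cycle) = (0, 0, 2)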